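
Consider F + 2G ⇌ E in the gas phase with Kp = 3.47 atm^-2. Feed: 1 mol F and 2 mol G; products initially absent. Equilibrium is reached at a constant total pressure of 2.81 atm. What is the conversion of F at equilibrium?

Basis: 1 mol F initially; let X = conversion of F. Extent ξ = X.
Moles: n_F = 1 − X; n_G = 2 − 2X; n_E = X.
Summing: n_T = 3 − 2X.
With p_i = (n_i/n_T)P, Kp = p_E / (p_F p_G^2).
Setting this equal to 3.47 atm^-2 and taking the physical root (0 < X < 1) gives X = 0.751.

X = 0.751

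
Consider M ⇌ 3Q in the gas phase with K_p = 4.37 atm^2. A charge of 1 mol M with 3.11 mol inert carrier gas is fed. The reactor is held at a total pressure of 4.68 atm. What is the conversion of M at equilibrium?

Take 1 mol M as basis and let X be its fractional conversion, so ξ = X.
Species balance: n_M = 1 − X; n_Q = 3X; n_I = 3.11 (inert).
Summing: n_T = 4.11 + 2X.
With p_i = (n_i/n_T)P, K_p = p_Q^3 / (p_M).
Equating to 4.37 atm^2 and solving on 0 < X < 1: X = 0.465.

X = 0.465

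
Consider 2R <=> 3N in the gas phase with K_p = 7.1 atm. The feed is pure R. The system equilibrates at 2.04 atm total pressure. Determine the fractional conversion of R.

X = 0.599

Basis: 1 mol R initially; let X = conversion of R. Extent ξ = 0.5X.
Species balance: n_R = 1 − X; n_N = 1.5X.
Total moles n_T = 1 + 0.5X.
y_i = n_i/n_T, p_i = y_i·P. K_p = p_N^3 / (p_R^2).
This yields a degree-3 equation in X; solving on (0,1), X = 0.599.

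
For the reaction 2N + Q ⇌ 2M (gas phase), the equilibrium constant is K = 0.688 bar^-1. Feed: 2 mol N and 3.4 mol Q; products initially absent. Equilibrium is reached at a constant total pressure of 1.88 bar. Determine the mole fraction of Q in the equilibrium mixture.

y_Q = 0.595

Let X = conversion of N (basis 2 mol N); extent of reaction ξ = X.
Mole table: n_N = 2 − 2X; n_Q = 3.4 − X; n_M = 2X.
n_T = Σnᵢ = 5.4 − X.
y_i = n_i/n_T, p_i = y_i·P. K = p_M^2 / (p_N^2 p_Q).
Substituting and setting equal to 0.688 bar^-1 gives a polynomial in X; the root in (0,1) is X = 0.467.
Then n_Q = 2.93, n_T = 4.93, so y_Q = 0.595.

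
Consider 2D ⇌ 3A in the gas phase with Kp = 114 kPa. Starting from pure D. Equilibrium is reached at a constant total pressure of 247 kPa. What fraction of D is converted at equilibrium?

Let X = conversion of D (basis 1 mol D); extent of reaction ξ = 0.5X.
Moles: n_D = 1 − X; n_A = 1.5X.
n_T = Σnᵢ = 1 + 0.5X.
y_i = n_i/n_T, p_i = y_i·P. Kp = p_A^3 / (p_D^2).
This yields a degree-3 equation in X; solving on (0,1), X = 0.392.

X = 0.392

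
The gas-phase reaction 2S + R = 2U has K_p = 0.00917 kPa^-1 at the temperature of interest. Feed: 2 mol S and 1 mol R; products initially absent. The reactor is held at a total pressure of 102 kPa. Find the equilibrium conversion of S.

X = 0.327

Basis: 2 mol S initially; let X = conversion of S. Extent ξ = X.
Species balance: n_S = 2 − 2X; n_R = 1 − X; n_U = 2X.
Total moles n_T = 3 − X.
With p_i = (n_i/n_T)P, K_p = p_U^2 / (p_S^2 p_R).
Setting this equal to 0.00917 kPa^-1 and taking the physical root (0 < X < 1) gives X = 0.327.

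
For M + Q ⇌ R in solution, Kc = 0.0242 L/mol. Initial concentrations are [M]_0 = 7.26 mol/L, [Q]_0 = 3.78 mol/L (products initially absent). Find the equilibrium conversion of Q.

X = 0.140

Let X = conversion of Q; extent ξ = 3.78·X mol/L.
Concentrations: [M] = 7.26 − 3.78X; [Q] = 3.78 − 3.78X; [R] = 3.78X.
Kc = [R] / ([M] [Q]).
Solving Kc = 0.0242 for X ∈ (0,1): X = 0.140.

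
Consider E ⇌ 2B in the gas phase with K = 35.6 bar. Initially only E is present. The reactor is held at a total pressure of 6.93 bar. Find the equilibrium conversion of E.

X = 0.750

Take 1 mol E as basis and let X be its fractional conversion, so ξ = X.
Moles: n_E = 1 − X; n_B = 2X.
Summing: n_T = 1 + X.
With p_i = (n_i/n_T)P, K = p_B^2 / (p_E).
Substituting and setting equal to 35.6 bar gives a polynomial in X; the root in (0,1) is X = 0.750.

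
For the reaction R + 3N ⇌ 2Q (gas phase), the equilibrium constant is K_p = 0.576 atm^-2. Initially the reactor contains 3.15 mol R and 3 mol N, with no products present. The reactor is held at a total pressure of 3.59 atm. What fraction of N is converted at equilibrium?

Basis: 3 mol N initially; let X = conversion of N. Extent ξ = X.
At extent ξ: n_R = 3.15 − X; n_N = 3 − 3X; n_Q = 2X.
Total moles n_T = 6.15 − 2X.
With p_i = (n_i/n_T)P, K_p = p_Q^2 / (p_R p_N^3).
This yields a degree-4 equation in X; solving on (0,1), X = 0.593.

X = 0.593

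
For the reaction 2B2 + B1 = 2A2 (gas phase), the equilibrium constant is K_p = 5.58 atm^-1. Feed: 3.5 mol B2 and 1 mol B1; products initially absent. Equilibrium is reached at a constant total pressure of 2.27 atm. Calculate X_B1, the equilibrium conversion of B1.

Basis: 1 mol B1 initially; let X = conversion of B1. Extent ξ = X.
Mole table: n_B2 = 3.5 − 2X; n_B1 = 1 − X; n_A2 = 2X.
Total moles n_T = 4.5 − X.
y_i = n_i/n_T, p_i = y_i·P. K_p = p_A2^2 / (p_B2^2 p_B1).
Equating to 5.58 atm^-1 and solving on 0 < X < 1: X = 0.796.

X = 0.796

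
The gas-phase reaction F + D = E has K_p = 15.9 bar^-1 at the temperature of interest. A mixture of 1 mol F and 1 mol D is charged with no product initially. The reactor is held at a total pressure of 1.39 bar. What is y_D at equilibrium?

y_D = 0.172

Basis: 1 mol F initially; let X = conversion of F. Extent ξ = X.
Species balance: n_F = 1 − X; n_D = 1 − X; n_E = X.
n_T = Σnᵢ = 2 − X.
With p_i = (n_i/n_T)P, K_p = p_E / (p_F p_D).
Equating to 15.9 bar^-1 and solving on 0 < X < 1: X = 0.792.
Then n_D = 0.208, n_T = 1.21, so y_D = 0.172.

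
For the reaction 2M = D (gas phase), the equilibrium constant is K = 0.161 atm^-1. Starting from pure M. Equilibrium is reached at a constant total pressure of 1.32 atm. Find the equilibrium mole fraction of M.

y_M = 0.847

Basis: 1 mol M initially; let X = conversion of M. Extent ξ = 0.5X.
At extent ξ: n_M = 1 − X; n_D = 0.5X.
n_T = Σnᵢ = 1 − 0.5X.
Mole fractions y_i = n_i/n_T; K = p_D / (p_M^2) with p_i = y_i·P.
Equating to 0.161 atm^-1 and solving on 0 < X < 1: X = 0.265.
Then n_M = 0.735, n_T = 0.868, so y_M = 0.847.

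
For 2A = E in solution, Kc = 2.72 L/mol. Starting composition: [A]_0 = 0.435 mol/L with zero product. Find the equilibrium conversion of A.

Let X = conversion of A; extent ξ = 0.435X/2 mol/L.
Concentrations: [A] = 0.435 − 0.435X; [E] = 0.217X.
Kc = [E] / ([A]^2).
Setting equal to 2.72 and solving for X on (0,1) gives X = 0.528.

X = 0.528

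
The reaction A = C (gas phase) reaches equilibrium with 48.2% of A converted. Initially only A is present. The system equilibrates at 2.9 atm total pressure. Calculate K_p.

K_p = 0.931

Take 1 mol A as basis and let X be its fractional conversion, so ξ = X.
Moles: n_A = 1 − X; n_C = X.
n_T stays at 1 (no change in mole number).
At X = 0.482: n_A = 0.518, n_C = 0.482, n_T = 1.
p_i = (n_i/n_T)·P. K_p = p_C / (p_A) = 0.931.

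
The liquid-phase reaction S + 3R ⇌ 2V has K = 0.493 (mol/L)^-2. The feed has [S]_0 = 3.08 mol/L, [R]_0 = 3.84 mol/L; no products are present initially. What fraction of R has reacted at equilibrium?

Let X = conversion of R; extent ξ = 3.84X/3 mol/L.
Concentrations: [S] = 3.08 − 1.28X; [R] = 3.84 − 3.84X; [V] = 2.56X.
K = [V]^2 / ([S] [R]^3).
This equals 0.493 at X = 0.648 (the root in 0 < X < 1).

X = 0.648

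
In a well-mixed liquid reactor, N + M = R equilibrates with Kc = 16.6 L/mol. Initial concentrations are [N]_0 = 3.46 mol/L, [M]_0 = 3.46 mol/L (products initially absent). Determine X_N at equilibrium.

Let X = conversion of N; extent ξ = 3.46·X mol/L.
Concentrations: [N] = 3.46 − 3.46X; [M] = 3.46 − 3.46X; [R] = 3.46X.
Kc = [R] / ([N] [M]).
Solving Kc = 16.6 for X ∈ (0,1): X = 0.876.

X = 0.876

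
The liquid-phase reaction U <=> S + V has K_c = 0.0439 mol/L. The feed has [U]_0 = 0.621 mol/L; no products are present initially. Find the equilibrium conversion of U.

Let X = conversion of U; extent ξ = 0.621·X mol/L.
Concentrations: [U] = 0.621 − 0.621X; [S] = 0.621X; [V] = 0.621X.
K_c = [S] [V] / ([U]).
Setting equal to 0.0439 and solving for X on (0,1) gives X = 0.233.

X = 0.233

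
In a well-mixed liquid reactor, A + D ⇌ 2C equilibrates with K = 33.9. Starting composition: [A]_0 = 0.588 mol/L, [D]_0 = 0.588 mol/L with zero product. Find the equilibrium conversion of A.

Let X = conversion of A; extent ξ = 0.588·X mol/L.
Concentrations: [A] = 0.588 − 0.588X; [D] = 0.588 − 0.588X; [C] = 1.18X.
K = [C]^2 / ([A] [D]).
This equals 33.9 at X = 0.744 (the root in 0 < X < 1).

X = 0.744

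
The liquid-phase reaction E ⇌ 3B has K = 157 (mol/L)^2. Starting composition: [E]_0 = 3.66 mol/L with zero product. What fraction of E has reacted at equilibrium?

X = 0.571

Let X = conversion of E; extent ξ = 3.66·X mol/L.
Concentrations: [E] = 3.66 − 3.66X; [B] = 11X.
K = [B]^3 / ([E]).
Solving K = 157 for X ∈ (0,1): X = 0.571.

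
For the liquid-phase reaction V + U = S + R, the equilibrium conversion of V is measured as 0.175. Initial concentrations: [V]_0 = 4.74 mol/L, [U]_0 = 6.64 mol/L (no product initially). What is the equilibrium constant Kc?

Kc = 0.0303

Let X = conversion of V.
Concentrations: [V] = 4.74 − 4.74X; [U] = 6.64 − 4.74X; [S] = 4.74X; [R] = 4.74X.
At X = 0.175: [V] = 3.91, [U] = 5.81, [S] = 0.83, [R] = 0.83.
Kc = [S] [R] / ([V] [U]) = 0.0303.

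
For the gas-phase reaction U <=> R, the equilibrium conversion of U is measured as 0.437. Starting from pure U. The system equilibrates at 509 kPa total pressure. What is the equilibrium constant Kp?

Kp = 0.776

Let X = conversion of U (basis 1 mol U); extent of reaction ξ = X.
At extent ξ: n_U = 1 − X; n_R = X.
n_T stays at 1 (no change in mole number).
At X = 0.437: n_U = 0.563, n_R = 0.437, n_T = 1.
p_i = (n_i/n_T)·P. Kp = p_R / (p_U) = 0.776.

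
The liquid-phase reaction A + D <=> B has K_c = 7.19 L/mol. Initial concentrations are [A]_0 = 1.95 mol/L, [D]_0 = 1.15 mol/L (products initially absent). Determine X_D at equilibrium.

X = 0.872

Let X = conversion of D; extent ξ = 1.15·X mol/L.
Concentrations: [A] = 1.95 − 1.15X; [D] = 1.15 − 1.15X; [B] = 1.15X.
K_c = [B] / ([A] [D]).
Equating to 7.19 L/mol: the physical root is X = 0.872.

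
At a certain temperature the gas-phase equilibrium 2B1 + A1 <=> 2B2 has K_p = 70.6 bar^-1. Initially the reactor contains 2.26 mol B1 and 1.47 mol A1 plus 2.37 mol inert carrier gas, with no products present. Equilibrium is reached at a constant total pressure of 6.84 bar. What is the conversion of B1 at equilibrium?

X = 0.871

Basis: 2.26 mol B1 initially; let X = conversion of B1. Extent ξ = 1.13X.
At extent ξ: n_B1 = 2.26 − 2.26X; n_A1 = 1.47 − 1.13X; n_B2 = 2.26X; n_I = 2.37 (inert).
n_T = Σnᵢ = 6.1 − 1.13X.
With p_i = (n_i/n_T)P, K_p = p_B2^2 / (p_B1^2 p_A1).
This yields a degree-3 equation in X; solving on (0,1), X = 0.871.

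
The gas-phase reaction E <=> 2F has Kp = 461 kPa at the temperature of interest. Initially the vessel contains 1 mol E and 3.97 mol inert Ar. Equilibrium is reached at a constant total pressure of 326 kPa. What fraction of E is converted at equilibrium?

Take 1 mol E as basis and let X be its fractional conversion, so ξ = X.
Mole table: n_E = 1 − X; n_F = 2X; n_I = 3.97 (inert).
n_T = Σnᵢ = 4.97 + X.
y_i = n_i/n_T, p_i = y_i·P. Kp = p_F^2 / (p_E).
Equating to 461 kPa and solving on 0 < X < 1: X = 0.733.

X = 0.733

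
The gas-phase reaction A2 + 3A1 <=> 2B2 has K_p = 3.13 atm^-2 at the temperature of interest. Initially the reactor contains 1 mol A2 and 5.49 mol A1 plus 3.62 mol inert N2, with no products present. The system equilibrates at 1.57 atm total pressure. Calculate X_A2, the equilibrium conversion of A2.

Let X = conversion of A2 (basis 1 mol A2); extent of reaction ξ = X.
At extent ξ: n_A2 = 1 − X; n_A1 = 5.49 − 3X; n_B2 = 2X; n_I = 3.62 (inert).
Total moles n_T = 10.1 − 2X.
Mole fractions y_i = n_i/n_T; K_p = p_B2^2 / (p_A2 p_A1^3) with p_i = y_i·P.
Equating to 3.13 atm^-2 and solving on 0 < X < 1: X = 0.639.

X = 0.639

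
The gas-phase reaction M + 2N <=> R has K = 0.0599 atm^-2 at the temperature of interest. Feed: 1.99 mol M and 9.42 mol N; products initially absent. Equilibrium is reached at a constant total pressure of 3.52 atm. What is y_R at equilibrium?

y_R = 0.064

Basis: 1.99 mol M initially; let X = conversion of M. Extent ξ = 1.99X.
Moles: n_M = 1.99 − 1.99X; n_N = 9.42 − 3.98X; n_R = 1.99X.
Total moles n_T = 11.4 − 3.98X.
With p_i = (n_i/n_T)P, K = p_R / (p_M p_N^2).
This yields a degree-3 equation in X; solving on (0,1), X = 0.324.
Then n_R = 0.645, n_T = 10.1, so y_R = 0.064.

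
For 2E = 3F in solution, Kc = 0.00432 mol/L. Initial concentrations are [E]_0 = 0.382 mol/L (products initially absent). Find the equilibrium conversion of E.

Let X = conversion of E; extent ξ = 0.382X/2 mol/L.
Concentrations: [E] = 0.382 − 0.382X; [F] = 0.573X.
Kc = [F]^3 / ([E]^2).
Equating to 0.00432 mol/L: the physical root is X = 0.136.

X = 0.136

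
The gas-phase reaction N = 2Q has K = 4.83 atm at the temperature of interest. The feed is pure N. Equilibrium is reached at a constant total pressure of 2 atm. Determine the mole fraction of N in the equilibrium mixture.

Basis: 1 mol N initially; let X = conversion of N. Extent ξ = X.
Species balance: n_N = 1 − X; n_Q = 2X.
n_T = Σnᵢ = 1 + X.
y_i = n_i/n_T, p_i = y_i·P. K = p_Q^2 / (p_N).
This yields a degree-2 equation in X; solving on (0,1), X = 0.614.
Then n_N = 0.386, n_T = 1.61, so y_N = 0.239.

y_N = 0.239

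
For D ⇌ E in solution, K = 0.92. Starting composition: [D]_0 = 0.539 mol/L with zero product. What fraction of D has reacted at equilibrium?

X = 0.479

Let X = conversion of D; extent ξ = 0.539·X mol/L.
Concentrations: [D] = 0.539 − 0.539X; [E] = 0.539X.
K = [E] / ([D]).
Setting equal to 0.92 and solving for X on (0,1) gives X = 0.479.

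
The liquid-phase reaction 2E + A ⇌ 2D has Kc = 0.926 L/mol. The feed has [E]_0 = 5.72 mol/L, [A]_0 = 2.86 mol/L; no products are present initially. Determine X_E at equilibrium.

Let X = conversion of E; extent ξ = 5.72X/2 mol/L.
Concentrations: [E] = 5.72 − 5.72X; [A] = 2.86 − 2.86X; [D] = 5.72X.
Kc = [D]^2 / ([E]^2 [A]).
This equals 0.926 at X = 0.528 (the root in 0 < X < 1).

X = 0.528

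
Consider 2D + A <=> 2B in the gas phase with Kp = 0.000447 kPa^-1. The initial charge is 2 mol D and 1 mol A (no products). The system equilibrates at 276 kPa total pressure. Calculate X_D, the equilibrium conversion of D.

Basis: 2 mol D initially; let X = conversion of D. Extent ξ = X.
Moles: n_D = 2 − 2X; n_A = 1 − X; n_B = 2X.
Summing: n_T = 3 − X.
With p_i = (n_i/n_T)P, Kp = p_B^2 / (p_D^2 p_A).
Substituting and setting equal to 0.000447 kPa^-1 gives a polynomial in X; the root in (0,1) is X = 0.160.

X = 0.160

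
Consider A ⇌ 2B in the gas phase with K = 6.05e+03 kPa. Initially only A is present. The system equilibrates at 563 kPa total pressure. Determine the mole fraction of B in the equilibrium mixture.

Take 1 mol A as basis and let X be its fractional conversion, so ξ = X.
Moles: n_A = 1 − X; n_B = 2X.
n_T = Σnᵢ = 1 + X.
With p_i = (n_i/n_T)P, K = p_B^2 / (p_A).
Equating to 6.05e+03 kPa and solving on 0 < X < 1: X = 0.854.
Then n_B = 1.71, n_T = 1.85, so y_B = 0.921.

y_B = 0.921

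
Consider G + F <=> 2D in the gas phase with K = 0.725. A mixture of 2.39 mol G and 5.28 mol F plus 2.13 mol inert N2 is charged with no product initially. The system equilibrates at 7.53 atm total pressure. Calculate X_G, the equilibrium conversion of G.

Take 2.39 mol G as basis and let X be its fractional conversion, so ξ = 2.39X.
Moles: n_G = 2.39 − 2.39X; n_F = 5.28 − 2.39X; n_D = 4.78X; n_I = 2.13 (inert).
n_T stays at 9.8 (no change in mole number).
Mole fractions y_i = n_i/n_T; K = p_D^2 / (p_G p_F) with p_i = y_i·P.
Equating to 0.725 and solving on 0 < X < 1: X = 0.429.

X = 0.429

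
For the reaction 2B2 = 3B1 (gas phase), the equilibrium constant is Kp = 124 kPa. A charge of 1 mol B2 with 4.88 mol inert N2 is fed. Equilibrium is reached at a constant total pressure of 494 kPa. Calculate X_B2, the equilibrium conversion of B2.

Let X = conversion of B2 (basis 1 mol B2); extent of reaction ξ = 0.5X.
Mole table: n_B2 = 1 − X; n_B1 = 1.5X; n_I = 4.88 (inert).
Total moles n_T = 5.88 + 0.5X.
Mole fractions y_i = n_i/n_T; Kp = p_B1^3 / (p_B2^2) with p_i = y_i·P.
Substituting and setting equal to 124 kPa gives a polynomial in X; the root in (0,1) is X = 0.491.

X = 0.491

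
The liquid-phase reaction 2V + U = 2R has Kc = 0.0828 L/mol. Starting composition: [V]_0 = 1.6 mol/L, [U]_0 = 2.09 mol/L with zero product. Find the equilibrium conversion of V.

Let X = conversion of V; extent ξ = 1.6X/2 mol/L.
Concentrations: [V] = 1.6 − 1.6X; [U] = 2.09 − 0.8X; [R] = 1.6X.
Kc = [R]^2 / ([V]^2 [U]).
Equating to 0.0828 L/mol: the physical root is X = 0.282.

X = 0.282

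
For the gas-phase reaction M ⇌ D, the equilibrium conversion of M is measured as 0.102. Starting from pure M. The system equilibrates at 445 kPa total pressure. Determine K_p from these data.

K_p = 0.114

Take 1 mol M as basis and let X be its fractional conversion, so ξ = X.
At extent ξ: n_M = 1 − X; n_D = X.
n_T stays at 1 (no change in mole number).
At X = 0.102: n_M = 0.898, n_D = 0.102, n_T = 1.
p_i = (n_i/n_T)·P. K_p = p_D / (p_M) = 0.114.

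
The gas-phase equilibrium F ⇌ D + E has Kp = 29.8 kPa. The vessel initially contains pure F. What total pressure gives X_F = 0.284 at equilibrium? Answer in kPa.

Let X = conversion of F (basis 1 mol F); extent of reaction ξ = X.
Mole table: n_F = 1 − X; n_D = X; n_E = X.
Total moles n_T = 1 + X.
Kp = p_D p_E / (p_F) with p_i = (n_i/n_T)·P.
At X = 0.284: the mole-fraction product g(X) = Π y_i^ν_i = 0.08773. Since Kp = g(X)·P^{1}, P = (Kp/g)^(1/1) = (29.8/0.08773)^(1/1) = 340 kPa.

P = 340 kPa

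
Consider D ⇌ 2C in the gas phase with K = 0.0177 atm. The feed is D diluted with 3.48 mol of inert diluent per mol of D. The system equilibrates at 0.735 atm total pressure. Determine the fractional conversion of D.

X = 0.154

Basis: 1 mol D initially; let X = conversion of D. Extent ξ = X.
Moles: n_D = 1 − X; n_C = 2X; n_I = 3.48 (inert).
Summing: n_T = 4.48 + X.
y_i = n_i/n_T, p_i = y_i·P. K = p_C^2 / (p_D).
Setting this equal to 0.0177 atm and taking the physical root (0 < X < 1) gives X = 0.154.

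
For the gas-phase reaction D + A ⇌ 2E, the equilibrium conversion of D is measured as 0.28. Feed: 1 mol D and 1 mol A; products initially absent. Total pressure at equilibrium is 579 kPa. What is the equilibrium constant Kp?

Kp = 0.605

Let X = conversion of D (basis 1 mol D); extent of reaction ξ = X.
Species balance: n_D = 1 − X; n_A = 1 − X; n_E = 2X.
n_T stays at 2 (no change in mole number).
At X = 0.28: n_D = 0.72, n_A = 0.72, n_E = 0.56, n_T = 2.
p_i = (n_i/n_T)·P. Kp = p_E^2 / (p_D p_A) = 0.605.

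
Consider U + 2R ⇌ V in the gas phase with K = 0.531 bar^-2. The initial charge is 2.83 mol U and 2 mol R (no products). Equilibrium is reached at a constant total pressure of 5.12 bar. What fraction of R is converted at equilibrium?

Basis: 2 mol R initially; let X = conversion of R. Extent ξ = X.
At extent ξ: n_U = 2.83 − X; n_R = 2 − 2X; n_V = X.
Total moles n_T = 4.83 − 2X.
With p_i = (n_i/n_T)P, K = p_V / (p_U p_R^2).
This yields a degree-3 equation in X; solving on (0,1), X = 0.733.

X = 0.733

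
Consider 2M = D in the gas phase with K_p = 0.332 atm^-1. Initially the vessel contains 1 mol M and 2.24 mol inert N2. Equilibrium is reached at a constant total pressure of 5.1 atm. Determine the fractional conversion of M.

X = 0.400

Let X = conversion of M (basis 1 mol M); extent of reaction ξ = 0.5X.
At extent ξ: n_M = 1 − X; n_D = 0.5X; n_I = 2.24 (inert).
Total moles n_T = 3.24 − 0.5X.
Mole fractions y_i = n_i/n_T; K_p = p_D / (p_M^2) with p_i = y_i·P.
Substituting and setting equal to 0.332 atm^-1 gives a polynomial in X; the root in (0,1) is X = 0.400.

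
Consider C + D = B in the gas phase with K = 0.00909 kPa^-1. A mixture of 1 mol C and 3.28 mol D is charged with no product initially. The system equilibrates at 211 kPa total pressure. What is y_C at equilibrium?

Basis: 1 mol C initially; let X = conversion of C. Extent ξ = X.
Species balance: n_C = 1 − X; n_D = 3.28 − X; n_B = X.
n_T = Σnᵢ = 4.28 − X.
y_i = n_i/n_T, p_i = y_i·P. K = p_B / (p_C p_D).
Setting this equal to 0.00909 kPa^-1 and taking the physical root (0 < X < 1) gives X = 0.583.
Then n_C = 0.417, n_T = 3.7, so y_C = 0.113.

y_C = 0.113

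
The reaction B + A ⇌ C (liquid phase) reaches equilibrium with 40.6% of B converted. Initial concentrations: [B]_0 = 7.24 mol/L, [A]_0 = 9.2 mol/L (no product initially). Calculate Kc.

Kc = 0.109 L/mol

Let X = conversion of B.
Concentrations: [B] = 7.24 − 7.24X; [A] = 9.2 − 7.24X; [C] = 7.24X.
At X = 0.406: [B] = 4.3, [A] = 6.26, [C] = 2.94.
Kc = [C] / ([B] [A]) = 0.109 L/mol.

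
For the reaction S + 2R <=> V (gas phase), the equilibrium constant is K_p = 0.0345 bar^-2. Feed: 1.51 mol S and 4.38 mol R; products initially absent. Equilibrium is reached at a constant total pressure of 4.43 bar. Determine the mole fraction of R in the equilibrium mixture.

Basis: 1.51 mol S initially; let X = conversion of S. Extent ξ = 1.51X.
Species balance: n_S = 1.51 − 1.51X; n_R = 4.38 − 3.02X; n_V = 1.51X.
n_T = Σnᵢ = 5.89 − 3.02X.
y_i = n_i/n_T, p_i = y_i·P. K_p = p_V / (p_S p_R^2).
Substituting and setting equal to 0.0345 bar^-2 gives a polynomial in X; the root in (0,1) is X = 0.252.
Then n_R = 3.62, n_T = 5.13, so y_R = 0.706.

y_R = 0.706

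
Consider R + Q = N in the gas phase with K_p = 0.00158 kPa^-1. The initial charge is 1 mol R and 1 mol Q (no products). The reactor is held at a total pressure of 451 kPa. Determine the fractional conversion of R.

X = 0.236

Take 1 mol R as basis and let X be its fractional conversion, so ξ = X.
Mole table: n_R = 1 − X; n_Q = 1 − X; n_N = X.
Summing: n_T = 2 − X.
Mole fractions y_i = n_i/n_T; K_p = p_N / (p_R p_Q) with p_i = y_i·P.
Substituting and setting equal to 0.00158 kPa^-1 gives a polynomial in X; the root in (0,1) is X = 0.236.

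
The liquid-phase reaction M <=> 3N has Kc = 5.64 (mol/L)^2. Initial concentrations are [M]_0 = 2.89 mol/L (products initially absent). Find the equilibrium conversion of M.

Let X = conversion of M; extent ξ = 2.89·X mol/L.
Concentrations: [M] = 2.89 − 2.89X; [N] = 8.67X.
Kc = [N]^3 / ([M]).
This equals 5.64 at X = 0.264 (the root in 0 < X < 1).

X = 0.264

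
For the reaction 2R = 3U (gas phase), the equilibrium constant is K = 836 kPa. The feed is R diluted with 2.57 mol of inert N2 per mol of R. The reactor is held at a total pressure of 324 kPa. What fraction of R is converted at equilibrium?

X = 0.677

Let X = conversion of R (basis 1 mol R); extent of reaction ξ = 0.5X.
At extent ξ: n_R = 1 − X; n_U = 1.5X; n_I = 2.57 (inert).
Summing: n_T = 3.57 + 0.5X.
y_i = n_i/n_T, p_i = y_i·P. K = p_U^3 / (p_R^2).
This yields a degree-3 equation in X; solving on (0,1), X = 0.677.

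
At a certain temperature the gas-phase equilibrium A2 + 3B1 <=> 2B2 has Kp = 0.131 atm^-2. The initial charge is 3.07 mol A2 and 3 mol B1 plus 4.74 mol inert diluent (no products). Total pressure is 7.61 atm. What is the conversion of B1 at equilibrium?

Let X = conversion of B1 (basis 3 mol B1); extent of reaction ξ = X.
Mole table: n_A2 = 3.07 − X; n_B1 = 3 − 3X; n_B2 = 2X; n_I = 4.74 (inert).
Summing: n_T = 10.8 − 2X.
Mole fractions y_i = n_i/n_T; Kp = p_B2^2 / (p_A2 p_B1^3) with p_i = y_i·P.
This yields a degree-4 equation in X; solving on (0,1), X = 0.462.

X = 0.462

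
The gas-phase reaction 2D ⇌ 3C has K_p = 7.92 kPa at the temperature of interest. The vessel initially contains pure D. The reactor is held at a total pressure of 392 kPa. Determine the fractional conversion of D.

X = 0.165

Let X = conversion of D (basis 1 mol D); extent of reaction ξ = 0.5X.
Moles: n_D = 1 − X; n_C = 1.5X.
Total moles n_T = 1 + 0.5X.
With p_i = (n_i/n_T)P, K_p = p_C^3 / (p_D^2).
Equating to 7.92 kPa and solving on 0 < X < 1: X = 0.165.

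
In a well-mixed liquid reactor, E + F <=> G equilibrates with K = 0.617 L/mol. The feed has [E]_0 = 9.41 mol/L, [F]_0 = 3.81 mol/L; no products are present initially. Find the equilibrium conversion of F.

Let X = conversion of F; extent ξ = 3.81·X mol/L.
Concentrations: [E] = 9.41 − 3.81X; [F] = 3.81 − 3.81X; [G] = 3.81X.
K = [G] / ([E] [F]).
This equals 0.617 at X = 0.797 (the root in 0 < X < 1).

X = 0.797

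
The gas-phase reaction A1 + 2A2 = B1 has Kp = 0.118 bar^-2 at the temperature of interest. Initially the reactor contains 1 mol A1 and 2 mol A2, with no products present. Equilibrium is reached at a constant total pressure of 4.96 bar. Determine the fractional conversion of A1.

X = 0.445

Let X = conversion of A1 (basis 1 mol A1); extent of reaction ξ = X.
Mole table: n_A1 = 1 − X; n_A2 = 2 − 2X; n_B1 = X.
Summing: n_T = 3 − 2X.
With p_i = (n_i/n_T)P, Kp = p_B1 / (p_A1 p_A2^2).
This yields a degree-3 equation in X; solving on (0,1), X = 0.445.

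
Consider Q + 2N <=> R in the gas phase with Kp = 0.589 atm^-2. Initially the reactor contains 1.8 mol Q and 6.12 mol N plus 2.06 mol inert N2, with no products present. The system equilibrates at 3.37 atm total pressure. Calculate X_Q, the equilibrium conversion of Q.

Take 1.8 mol Q as basis and let X be its fractional conversion, so ξ = 1.8X.
At extent ξ: n_Q = 1.8 − 1.8X; n_N = 6.12 − 3.6X; n_R = 1.8X; n_I = 2.06 (inert).
Total moles n_T = 9.98 − 3.6X.
Mole fractions y_i = n_i/n_T; Kp = p_R / (p_Q p_N^2) with p_i = y_i·P.
Setting this equal to 0.589 atm^-2 and taking the physical root (0 < X < 1) gives X = 0.626.

X = 0.626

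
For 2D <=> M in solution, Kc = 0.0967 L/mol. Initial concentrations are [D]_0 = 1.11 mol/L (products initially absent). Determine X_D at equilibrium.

X = 0.154

Let X = conversion of D; extent ξ = 1.11X/2 mol/L.
Concentrations: [D] = 1.11 − 1.11X; [M] = 0.555X.
Kc = [M] / ([D]^2).
Equating to 0.0967 L/mol: the physical root is X = 0.154.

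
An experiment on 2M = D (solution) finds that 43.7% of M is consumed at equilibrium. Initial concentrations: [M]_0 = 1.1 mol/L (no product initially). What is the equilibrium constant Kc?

Let X = conversion of M.
Concentrations: [M] = 1.1 − 1.1X; [D] = 0.55X.
At X = 0.437: [M] = 0.619, [D] = 0.24.
Kc = [D] / ([M]^2) = 0.627 L/mol.

Kc = 0.627 L/mol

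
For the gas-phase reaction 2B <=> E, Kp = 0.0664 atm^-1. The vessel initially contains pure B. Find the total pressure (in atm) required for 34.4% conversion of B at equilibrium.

P = 4.98 atm

Basis: 1 mol B initially; let X = conversion of B. Extent ξ = 0.5X.
Species balance: n_B = 1 − X; n_E = 0.5X.
Summing: n_T = 1 − 0.5X.
Kp = p_E / (p_B^2) with p_i = (n_i/n_T)·P.
At X = 0.344: the mole-fraction product g(X) = Π y_i^ν_i = 0.3309. Since Kp = g(X)·P^{-1}, P = (g/Kp)^(1/1) = (0.3309/0.0664)^(1/1) = 4.98 atm.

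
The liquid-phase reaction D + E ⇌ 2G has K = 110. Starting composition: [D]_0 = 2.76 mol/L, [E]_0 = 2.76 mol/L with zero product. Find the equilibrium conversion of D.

Let X = conversion of D; extent ξ = 2.76·X mol/L.
Concentrations: [D] = 2.76 − 2.76X; [E] = 2.76 − 2.76X; [G] = 5.52X.
K = [G]^2 / ([D] [E]).
Setting equal to 110 and solving for X on (0,1) gives X = 0.840.

X = 0.840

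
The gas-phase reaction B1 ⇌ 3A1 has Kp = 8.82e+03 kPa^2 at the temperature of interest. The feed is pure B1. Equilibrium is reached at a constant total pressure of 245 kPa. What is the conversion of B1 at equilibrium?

X = 0.205

Let X = conversion of B1 (basis 1 mol B1); extent of reaction ξ = X.
Moles: n_B1 = 1 − X; n_A1 = 3X.
Total moles n_T = 1 + 2X.
y_i = n_i/n_T, p_i = y_i·P. Kp = p_A1^3 / (p_B1).
This yields a degree-3 equation in X; solving on (0,1), X = 0.205.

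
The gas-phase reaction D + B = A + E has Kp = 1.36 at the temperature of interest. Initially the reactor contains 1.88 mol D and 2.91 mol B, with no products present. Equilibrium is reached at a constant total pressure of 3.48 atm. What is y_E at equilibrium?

y_E = 0.256

Basis: 1.88 mol D initially; let X = conversion of D. Extent ξ = 1.88X.
At extent ξ: n_D = 1.88 − 1.88X; n_B = 2.91 − 1.88X; n_A = 1.88X; n_E = 1.88X.
Since Δν = 0, n_T = 4.79 throughout.
Mole fractions y_i = n_i/n_T; Kp = p_A p_E / (p_D p_B) with p_i = y_i·P.
This yields a degree-2 equation in X; solving on (0,1), X = 0.652.
Then n_E = 1.23, n_T = 4.79, so y_E = 0.256.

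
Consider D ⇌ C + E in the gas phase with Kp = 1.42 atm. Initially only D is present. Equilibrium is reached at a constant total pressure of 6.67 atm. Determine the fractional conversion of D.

X = 0.419

Let X = conversion of D (basis 1 mol D); extent of reaction ξ = X.
Mole table: n_D = 1 − X; n_C = X; n_E = X.
n_T = Σnᵢ = 1 + X.
y_i = n_i/n_T, p_i = y_i·P. Kp = p_C p_E / (p_D).
Substituting and setting equal to 1.42 atm gives a polynomial in X; the root in (0,1) is X = 0.419.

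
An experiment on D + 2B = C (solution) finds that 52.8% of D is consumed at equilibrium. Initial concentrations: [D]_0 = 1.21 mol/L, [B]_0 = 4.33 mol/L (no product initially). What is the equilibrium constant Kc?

Let X = conversion of D.
Concentrations: [D] = 1.21 − 1.21X; [B] = 4.33 − 2.42X; [C] = 1.21X.
At X = 0.528: [D] = 0.571, [B] = 3.05, [C] = 0.639.
Kc = [C] / ([D] [B]^2) = 0.12 (mol/L)^-2.

Kc = 0.12 (mol/L)^-2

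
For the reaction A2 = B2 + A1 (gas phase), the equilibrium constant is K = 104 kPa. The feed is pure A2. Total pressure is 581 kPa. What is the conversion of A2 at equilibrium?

Basis: 1 mol A2 initially; let X = conversion of A2. Extent ξ = X.
Species balance: n_A2 = 1 − X; n_B2 = X; n_A1 = X.
n_T = Σnᵢ = 1 + X.
With p_i = (n_i/n_T)P, K = p_B2 p_A1 / (p_A2).
Substituting and setting equal to 104 kPa gives a polynomial in X; the root in (0,1) is X = 0.390.

X = 0.390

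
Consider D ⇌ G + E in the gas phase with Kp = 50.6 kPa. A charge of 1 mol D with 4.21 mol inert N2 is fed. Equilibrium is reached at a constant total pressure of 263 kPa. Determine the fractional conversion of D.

Basis: 1 mol D initially; let X = conversion of D. Extent ξ = X.
At extent ξ: n_D = 1 − X; n_G = X; n_E = X; n_I = 4.21 (inert).
Total moles n_T = 5.21 + X.
With p_i = (n_i/n_T)P, Kp = p_G p_E / (p_D).
This yields a degree-2 equation in X; solving on (0,1), X = 0.638.

X = 0.638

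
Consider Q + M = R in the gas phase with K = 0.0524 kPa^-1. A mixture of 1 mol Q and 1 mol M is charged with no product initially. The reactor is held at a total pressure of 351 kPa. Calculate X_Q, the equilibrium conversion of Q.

Basis: 1 mol Q initially; let X = conversion of Q. Extent ξ = X.
Species balance: n_Q = 1 − X; n_M = 1 − X; n_R = X.
n_T = Σnᵢ = 2 − X.
Mole fractions y_i = n_i/n_T; K = p_R / (p_Q p_M) with p_i = y_i·P.
Substituting and setting equal to 0.0524 kPa^-1 gives a polynomial in X; the root in (0,1) is X = 0.773.

X = 0.773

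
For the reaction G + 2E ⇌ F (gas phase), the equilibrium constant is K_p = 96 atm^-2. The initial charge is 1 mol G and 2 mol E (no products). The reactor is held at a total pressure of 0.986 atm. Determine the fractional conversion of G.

X = 0.843

Basis: 1 mol G initially; let X = conversion of G. Extent ξ = X.
Moles: n_G = 1 − X; n_E = 2 − 2X; n_F = X.
n_T = Σnᵢ = 3 − 2X.
Mole fractions y_i = n_i/n_T; K_p = p_F / (p_G p_E^2) with p_i = y_i·P.
Equating to 96 atm^-2 and solving on 0 < X < 1: X = 0.843.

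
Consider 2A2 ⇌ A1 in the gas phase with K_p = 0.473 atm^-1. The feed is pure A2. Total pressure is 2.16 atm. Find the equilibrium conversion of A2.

Basis: 1 mol A2 initially; let X = conversion of A2. Extent ξ = 0.5X.
Mole table: n_A2 = 1 − X; n_A1 = 0.5X.
Total moles n_T = 1 − 0.5X.
Mole fractions y_i = n_i/n_T; K_p = p_A1 / (p_A2^2) with p_i = y_i·P.
Setting this equal to 0.473 atm^-1 and taking the physical root (0 < X < 1) gives X = 0.557.

X = 0.557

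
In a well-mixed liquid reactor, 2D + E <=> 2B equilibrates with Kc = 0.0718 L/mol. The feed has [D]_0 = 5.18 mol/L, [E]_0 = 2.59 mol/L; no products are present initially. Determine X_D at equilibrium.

X = 0.269

Let X = conversion of D; extent ξ = 5.18X/2 mol/L.
Concentrations: [D] = 5.18 − 5.18X; [E] = 2.59 − 2.59X; [B] = 5.18X.
Kc = [B]^2 / ([D]^2 [E]).
This equals 0.0718 at X = 0.269 (the root in 0 < X < 1).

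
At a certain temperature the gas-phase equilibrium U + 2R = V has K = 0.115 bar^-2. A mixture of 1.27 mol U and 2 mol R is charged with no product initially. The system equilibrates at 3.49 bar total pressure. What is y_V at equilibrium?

Let X = conversion of R (basis 2 mol R); extent of reaction ξ = X.
Species balance: n_U = 1.27 − X; n_R = 2 − 2X; n_V = X.
Total moles n_T = 3.27 − 2X.
y_i = n_i/n_T, p_i = y_i·P. K = p_V / (p_U p_R^2).
Setting this equal to 0.115 bar^-2 and taking the physical root (0 < X < 1) gives X = 0.339.
Then n_V = 0.339, n_T = 2.59, so y_V = 0.131.

y_V = 0.131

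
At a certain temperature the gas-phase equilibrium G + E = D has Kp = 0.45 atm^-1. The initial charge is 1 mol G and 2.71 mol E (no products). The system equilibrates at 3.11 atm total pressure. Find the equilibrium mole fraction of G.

y_G = 0.158

Let X = conversion of G (basis 1 mol G); extent of reaction ξ = X.
Moles: n_G = 1 − X; n_E = 2.71 − X; n_D = X.
Summing: n_T = 3.71 − X.
With p_i = (n_i/n_T)P, Kp = p_D / (p_G p_E).
Substituting and setting equal to 0.45 atm^-1 gives a polynomial in X; the root in (0,1) is X = 0.491.
Then n_G = 0.509, n_T = 3.22, so y_G = 0.158.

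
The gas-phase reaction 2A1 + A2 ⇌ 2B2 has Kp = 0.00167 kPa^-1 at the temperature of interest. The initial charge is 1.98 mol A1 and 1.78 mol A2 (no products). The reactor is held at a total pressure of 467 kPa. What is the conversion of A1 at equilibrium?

Take 1.98 mol A1 as basis and let X be its fractional conversion, so ξ = 0.99X.
At extent ξ: n_A1 = 1.98 − 1.98X; n_A2 = 1.78 − 0.99X; n_B2 = 1.98X.
Total moles n_T = 3.76 − 0.99X.
With p_i = (n_i/n_T)P, Kp = p_B2^2 / (p_A1^2 p_A2).
Setting this equal to 0.00167 kPa^-1 and taking the physical root (0 < X < 1) gives X = 0.363.

X = 0.363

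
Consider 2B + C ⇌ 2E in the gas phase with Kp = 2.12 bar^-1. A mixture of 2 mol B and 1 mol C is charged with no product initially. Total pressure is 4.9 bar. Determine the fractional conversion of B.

X = 0.574

Let X = conversion of B (basis 2 mol B); extent of reaction ξ = X.
Species balance: n_B = 2 − 2X; n_C = 1 − X; n_E = 2X.
Summing: n_T = 3 − X.
y_i = n_i/n_T, p_i = y_i·P. Kp = p_E^2 / (p_B^2 p_C).
Substituting and setting equal to 2.12 bar^-1 gives a polynomial in X; the root in (0,1) is X = 0.574.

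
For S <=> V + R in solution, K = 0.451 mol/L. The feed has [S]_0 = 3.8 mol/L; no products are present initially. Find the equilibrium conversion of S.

Let X = conversion of S; extent ξ = 3.8·X mol/L.
Concentrations: [S] = 3.8 − 3.8X; [V] = 3.8X; [R] = 3.8X.
K = [V] [R] / ([S]).
Solving K = 0.451 for X ∈ (0,1): X = 0.290.

X = 0.290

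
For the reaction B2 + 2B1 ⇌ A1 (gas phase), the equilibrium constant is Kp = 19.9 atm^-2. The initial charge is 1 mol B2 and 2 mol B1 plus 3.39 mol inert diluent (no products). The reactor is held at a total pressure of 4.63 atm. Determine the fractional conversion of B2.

Take 1 mol B2 as basis and let X be its fractional conversion, so ξ = X.
Mole table: n_B2 = 1 − X; n_B1 = 2 − 2X; n_A1 = X; n_I = 3.39 (inert).
Total moles n_T = 6.39 − 2X.
With p_i = (n_i/n_T)P, Kp = p_A1 / (p_B2 p_B1^2).
Setting this equal to 19.9 atm^-2 and taking the physical root (0 < X < 1) gives X = 0.780.

X = 0.780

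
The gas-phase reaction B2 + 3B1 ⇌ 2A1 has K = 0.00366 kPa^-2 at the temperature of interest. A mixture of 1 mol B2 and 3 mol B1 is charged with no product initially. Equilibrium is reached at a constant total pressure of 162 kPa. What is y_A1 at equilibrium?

y_A1 = 0.575

Let X = conversion of B2 (basis 1 mol B2); extent of reaction ξ = X.
Species balance: n_B2 = 1 − X; n_B1 = 3 − 3X; n_A1 = 2X.
Summing: n_T = 4 − 2X.
With p_i = (n_i/n_T)P, K = p_A1^2 / (p_B2 p_B1^3).
This yields a degree-4 equation in X; solving on (0,1), X = 0.730.
Then n_A1 = 1.46, n_T = 2.54, so y_A1 = 0.575.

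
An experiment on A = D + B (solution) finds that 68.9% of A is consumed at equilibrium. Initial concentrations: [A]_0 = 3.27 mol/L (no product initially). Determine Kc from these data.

Kc = 4.99 mol/L

Let X = conversion of A.
Concentrations: [A] = 3.27 − 3.27X; [D] = 3.27X; [B] = 3.27X.
At X = 0.689: [A] = 1.02, [D] = 2.25, [B] = 2.25.
Kc = [D] [B] / ([A]) = 4.99 mol/L.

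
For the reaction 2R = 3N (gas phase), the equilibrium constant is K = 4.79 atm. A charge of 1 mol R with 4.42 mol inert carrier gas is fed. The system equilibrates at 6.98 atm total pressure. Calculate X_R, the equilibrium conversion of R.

Basis: 1 mol R initially; let X = conversion of R. Extent ξ = 0.5X.
Moles: n_R = 1 − X; n_N = 1.5X; n_I = 4.42 (inert).
Total moles n_T = 5.42 + 0.5X.
y_i = n_i/n_T, p_i = y_i·P. K = p_N^3 / (p_R^2).
Equating to 4.79 atm and solving on 0 < X < 1: X = 0.585.

X = 0.585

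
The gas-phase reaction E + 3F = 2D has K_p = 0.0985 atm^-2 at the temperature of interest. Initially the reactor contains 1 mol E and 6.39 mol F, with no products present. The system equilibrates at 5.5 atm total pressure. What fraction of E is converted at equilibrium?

Let X = conversion of E (basis 1 mol E); extent of reaction ξ = X.
At extent ξ: n_E = 1 − X; n_F = 6.39 − 3X; n_D = 2X.
n_T = Σnᵢ = 7.39 − 2X.
Mole fractions y_i = n_i/n_T; K_p = p_D^2 / (p_E p_F^3) with p_i = y_i·P.
Equating to 0.0985 atm^-2 and solving on 0 < X < 1: X = 0.700.

X = 0.700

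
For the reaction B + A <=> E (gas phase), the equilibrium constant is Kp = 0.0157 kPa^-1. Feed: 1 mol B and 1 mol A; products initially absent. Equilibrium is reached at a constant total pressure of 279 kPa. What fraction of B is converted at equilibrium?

Take 1 mol B as basis and let X be its fractional conversion, so ξ = X.
Mole table: n_B = 1 − X; n_A = 1 − X; n_E = X.
Total moles n_T = 2 − X.
Mole fractions y_i = n_i/n_T; Kp = p_E / (p_B p_A) with p_i = y_i·P.
Substituting and setting equal to 0.0157 kPa^-1 gives a polynomial in X; the root in (0,1) is X = 0.569.

X = 0.569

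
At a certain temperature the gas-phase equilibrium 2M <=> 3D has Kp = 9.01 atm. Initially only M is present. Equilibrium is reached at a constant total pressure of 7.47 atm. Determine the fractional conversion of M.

Basis: 1 mol M initially; let X = conversion of M. Extent ξ = 0.5X.
Species balance: n_M = 1 − X; n_D = 1.5X.
n_T = Σnᵢ = 1 + 0.5X.
Mole fractions y_i = n_i/n_T; Kp = p_D^3 / (p_M^2) with p_i = y_i·P.
Substituting and setting equal to 9.01 atm gives a polynomial in X; the root in (0,1) is X = 0.488.

X = 0.488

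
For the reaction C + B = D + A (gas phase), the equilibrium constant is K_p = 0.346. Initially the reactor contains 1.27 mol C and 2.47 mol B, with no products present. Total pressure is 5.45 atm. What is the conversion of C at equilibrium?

X = 0.500

Basis: 1.27 mol C initially; let X = conversion of C. Extent ξ = 1.27X.
At extent ξ: n_C = 1.27 − 1.27X; n_B = 2.47 − 1.27X; n_D = 1.27X; n_A = 1.27X.
Since Δν = 0, n_T = 3.74 throughout.
With p_i = (n_i/n_T)P, K_p = p_D p_A / (p_C p_B).
Equating to 0.346 and solving on 0 < X < 1: X = 0.500.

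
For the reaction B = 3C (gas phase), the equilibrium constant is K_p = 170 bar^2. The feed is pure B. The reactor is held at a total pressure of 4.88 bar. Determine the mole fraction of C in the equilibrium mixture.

Take 1 mol B as basis and let X be its fractional conversion, so ξ = X.
Moles: n_B = 1 − X; n_C = 3X.
Total moles n_T = 1 + 2X.
Mole fractions y_i = n_i/n_T; K_p = p_C^3 / (p_B) with p_i = y_i·P.
Equating to 170 bar^2 and solving on 0 < X < 1: X = 0.747.
Then n_C = 2.24, n_T = 2.49, so y_C = 0.898.

y_C = 0.898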